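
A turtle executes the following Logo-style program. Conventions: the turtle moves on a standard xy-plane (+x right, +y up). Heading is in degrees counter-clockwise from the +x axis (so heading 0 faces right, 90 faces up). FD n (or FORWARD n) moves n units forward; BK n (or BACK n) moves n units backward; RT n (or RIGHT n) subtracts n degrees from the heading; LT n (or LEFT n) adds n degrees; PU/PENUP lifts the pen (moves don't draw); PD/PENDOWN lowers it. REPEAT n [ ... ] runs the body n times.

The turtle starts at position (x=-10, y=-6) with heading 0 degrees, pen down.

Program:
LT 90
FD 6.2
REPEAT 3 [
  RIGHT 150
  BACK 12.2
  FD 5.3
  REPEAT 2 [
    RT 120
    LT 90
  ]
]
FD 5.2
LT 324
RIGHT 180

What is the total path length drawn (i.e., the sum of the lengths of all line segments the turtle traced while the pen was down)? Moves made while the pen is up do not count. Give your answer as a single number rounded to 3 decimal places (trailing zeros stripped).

Answer: 63.9

Derivation:
Executing turtle program step by step:
Start: pos=(-10,-6), heading=0, pen down
LT 90: heading 0 -> 90
FD 6.2: (-10,-6) -> (-10,0.2) [heading=90, draw]
REPEAT 3 [
  -- iteration 1/3 --
  RT 150: heading 90 -> 300
  BK 12.2: (-10,0.2) -> (-16.1,10.766) [heading=300, draw]
  FD 5.3: (-16.1,10.766) -> (-13.45,6.176) [heading=300, draw]
  REPEAT 2 [
    -- iteration 1/2 --
    RT 120: heading 300 -> 180
    LT 90: heading 180 -> 270
    -- iteration 2/2 --
    RT 120: heading 270 -> 150
    LT 90: heading 150 -> 240
  ]
  -- iteration 2/3 --
  RT 150: heading 240 -> 90
  BK 12.2: (-13.45,6.176) -> (-13.45,-6.024) [heading=90, draw]
  FD 5.3: (-13.45,-6.024) -> (-13.45,-0.724) [heading=90, draw]
  REPEAT 2 [
    -- iteration 1/2 --
    RT 120: heading 90 -> 330
    LT 90: heading 330 -> 60
    -- iteration 2/2 --
    RT 120: heading 60 -> 300
    LT 90: heading 300 -> 30
  ]
  -- iteration 3/3 --
  RT 150: heading 30 -> 240
  BK 12.2: (-13.45,-0.724) -> (-7.35,9.841) [heading=240, draw]
  FD 5.3: (-7.35,9.841) -> (-10,5.251) [heading=240, draw]
  REPEAT 2 [
    -- iteration 1/2 --
    RT 120: heading 240 -> 120
    LT 90: heading 120 -> 210
    -- iteration 2/2 --
    RT 120: heading 210 -> 90
    LT 90: heading 90 -> 180
  ]
]
FD 5.2: (-10,5.251) -> (-15.2,5.251) [heading=180, draw]
LT 324: heading 180 -> 144
RT 180: heading 144 -> 324
Final: pos=(-15.2,5.251), heading=324, 8 segment(s) drawn

Segment lengths:
  seg 1: (-10,-6) -> (-10,0.2), length = 6.2
  seg 2: (-10,0.2) -> (-16.1,10.766), length = 12.2
  seg 3: (-16.1,10.766) -> (-13.45,6.176), length = 5.3
  seg 4: (-13.45,6.176) -> (-13.45,-6.024), length = 12.2
  seg 5: (-13.45,-6.024) -> (-13.45,-0.724), length = 5.3
  seg 6: (-13.45,-0.724) -> (-7.35,9.841), length = 12.2
  seg 7: (-7.35,9.841) -> (-10,5.251), length = 5.3
  seg 8: (-10,5.251) -> (-15.2,5.251), length = 5.2
Total = 63.9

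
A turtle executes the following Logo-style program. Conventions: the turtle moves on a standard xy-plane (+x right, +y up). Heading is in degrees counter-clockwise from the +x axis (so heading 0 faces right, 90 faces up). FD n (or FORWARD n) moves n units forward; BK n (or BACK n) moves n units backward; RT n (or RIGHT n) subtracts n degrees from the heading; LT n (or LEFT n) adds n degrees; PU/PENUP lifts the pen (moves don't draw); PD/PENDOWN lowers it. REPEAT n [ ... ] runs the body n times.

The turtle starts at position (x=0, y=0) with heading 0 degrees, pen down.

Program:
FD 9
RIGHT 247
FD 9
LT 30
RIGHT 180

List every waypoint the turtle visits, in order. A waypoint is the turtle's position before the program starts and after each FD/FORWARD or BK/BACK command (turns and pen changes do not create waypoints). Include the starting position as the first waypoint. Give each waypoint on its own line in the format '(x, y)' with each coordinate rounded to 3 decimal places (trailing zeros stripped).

Answer: (0, 0)
(9, 0)
(5.483, 8.285)

Derivation:
Executing turtle program step by step:
Start: pos=(0,0), heading=0, pen down
FD 9: (0,0) -> (9,0) [heading=0, draw]
RT 247: heading 0 -> 113
FD 9: (9,0) -> (5.483,8.285) [heading=113, draw]
LT 30: heading 113 -> 143
RT 180: heading 143 -> 323
Final: pos=(5.483,8.285), heading=323, 2 segment(s) drawn
Waypoints (3 total):
(0, 0)
(9, 0)
(5.483, 8.285)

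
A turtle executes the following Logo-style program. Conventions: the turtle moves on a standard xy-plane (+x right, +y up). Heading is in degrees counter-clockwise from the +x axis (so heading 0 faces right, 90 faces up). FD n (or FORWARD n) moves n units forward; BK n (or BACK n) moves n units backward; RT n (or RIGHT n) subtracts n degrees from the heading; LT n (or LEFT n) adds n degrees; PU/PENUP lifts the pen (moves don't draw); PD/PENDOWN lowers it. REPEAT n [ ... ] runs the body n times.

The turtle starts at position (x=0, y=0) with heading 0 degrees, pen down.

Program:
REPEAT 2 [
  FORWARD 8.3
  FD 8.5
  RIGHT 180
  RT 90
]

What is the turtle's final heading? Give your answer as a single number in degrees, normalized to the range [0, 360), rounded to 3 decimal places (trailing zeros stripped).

Executing turtle program step by step:
Start: pos=(0,0), heading=0, pen down
REPEAT 2 [
  -- iteration 1/2 --
  FD 8.3: (0,0) -> (8.3,0) [heading=0, draw]
  FD 8.5: (8.3,0) -> (16.8,0) [heading=0, draw]
  RT 180: heading 0 -> 180
  RT 90: heading 180 -> 90
  -- iteration 2/2 --
  FD 8.3: (16.8,0) -> (16.8,8.3) [heading=90, draw]
  FD 8.5: (16.8,8.3) -> (16.8,16.8) [heading=90, draw]
  RT 180: heading 90 -> 270
  RT 90: heading 270 -> 180
]
Final: pos=(16.8,16.8), heading=180, 4 segment(s) drawn

Answer: 180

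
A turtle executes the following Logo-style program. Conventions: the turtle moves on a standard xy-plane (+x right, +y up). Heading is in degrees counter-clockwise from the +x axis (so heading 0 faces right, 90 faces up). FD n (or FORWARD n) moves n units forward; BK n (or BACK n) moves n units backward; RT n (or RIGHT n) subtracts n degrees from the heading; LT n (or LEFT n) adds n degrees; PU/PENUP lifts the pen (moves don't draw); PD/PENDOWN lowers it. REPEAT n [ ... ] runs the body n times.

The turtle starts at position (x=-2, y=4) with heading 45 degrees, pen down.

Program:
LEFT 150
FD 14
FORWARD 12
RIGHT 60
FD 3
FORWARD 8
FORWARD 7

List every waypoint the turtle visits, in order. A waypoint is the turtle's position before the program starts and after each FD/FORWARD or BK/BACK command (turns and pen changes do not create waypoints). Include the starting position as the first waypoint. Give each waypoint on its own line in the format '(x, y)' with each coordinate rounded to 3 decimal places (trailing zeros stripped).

Executing turtle program step by step:
Start: pos=(-2,4), heading=45, pen down
LT 150: heading 45 -> 195
FD 14: (-2,4) -> (-15.523,0.377) [heading=195, draw]
FD 12: (-15.523,0.377) -> (-27.114,-2.729) [heading=195, draw]
RT 60: heading 195 -> 135
FD 3: (-27.114,-2.729) -> (-29.235,-0.608) [heading=135, draw]
FD 8: (-29.235,-0.608) -> (-34.892,5.049) [heading=135, draw]
FD 7: (-34.892,5.049) -> (-39.842,9.999) [heading=135, draw]
Final: pos=(-39.842,9.999), heading=135, 5 segment(s) drawn
Waypoints (6 total):
(-2, 4)
(-15.523, 0.377)
(-27.114, -2.729)
(-29.235, -0.608)
(-34.892, 5.049)
(-39.842, 9.999)

Answer: (-2, 4)
(-15.523, 0.377)
(-27.114, -2.729)
(-29.235, -0.608)
(-34.892, 5.049)
(-39.842, 9.999)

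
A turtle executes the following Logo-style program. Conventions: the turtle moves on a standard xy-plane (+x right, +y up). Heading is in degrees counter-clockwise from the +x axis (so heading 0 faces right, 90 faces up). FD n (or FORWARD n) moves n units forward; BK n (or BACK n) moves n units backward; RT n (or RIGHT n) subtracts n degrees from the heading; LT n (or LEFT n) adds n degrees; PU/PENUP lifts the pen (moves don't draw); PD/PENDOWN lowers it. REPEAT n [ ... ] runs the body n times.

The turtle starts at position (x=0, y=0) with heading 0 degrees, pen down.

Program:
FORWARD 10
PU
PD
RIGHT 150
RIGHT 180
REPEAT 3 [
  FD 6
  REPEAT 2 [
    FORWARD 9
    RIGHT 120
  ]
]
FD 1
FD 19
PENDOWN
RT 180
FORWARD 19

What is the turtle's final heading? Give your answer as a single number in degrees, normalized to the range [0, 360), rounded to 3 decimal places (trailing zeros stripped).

Executing turtle program step by step:
Start: pos=(0,0), heading=0, pen down
FD 10: (0,0) -> (10,0) [heading=0, draw]
PU: pen up
PD: pen down
RT 150: heading 0 -> 210
RT 180: heading 210 -> 30
REPEAT 3 [
  -- iteration 1/3 --
  FD 6: (10,0) -> (15.196,3) [heading=30, draw]
  REPEAT 2 [
    -- iteration 1/2 --
    FD 9: (15.196,3) -> (22.99,7.5) [heading=30, draw]
    RT 120: heading 30 -> 270
    -- iteration 2/2 --
    FD 9: (22.99,7.5) -> (22.99,-1.5) [heading=270, draw]
    RT 120: heading 270 -> 150
  ]
  -- iteration 2/3 --
  FD 6: (22.99,-1.5) -> (17.794,1.5) [heading=150, draw]
  REPEAT 2 [
    -- iteration 1/2 --
    FD 9: (17.794,1.5) -> (10,6) [heading=150, draw]
    RT 120: heading 150 -> 30
    -- iteration 2/2 --
    FD 9: (10,6) -> (17.794,10.5) [heading=30, draw]
    RT 120: heading 30 -> 270
  ]
  -- iteration 3/3 --
  FD 6: (17.794,10.5) -> (17.794,4.5) [heading=270, draw]
  REPEAT 2 [
    -- iteration 1/2 --
    FD 9: (17.794,4.5) -> (17.794,-4.5) [heading=270, draw]
    RT 120: heading 270 -> 150
    -- iteration 2/2 --
    FD 9: (17.794,-4.5) -> (10,0) [heading=150, draw]
    RT 120: heading 150 -> 30
  ]
]
FD 1: (10,0) -> (10.866,0.5) [heading=30, draw]
FD 19: (10.866,0.5) -> (27.321,10) [heading=30, draw]
PD: pen down
RT 180: heading 30 -> 210
FD 19: (27.321,10) -> (10.866,0.5) [heading=210, draw]
Final: pos=(10.866,0.5), heading=210, 13 segment(s) drawn

Answer: 210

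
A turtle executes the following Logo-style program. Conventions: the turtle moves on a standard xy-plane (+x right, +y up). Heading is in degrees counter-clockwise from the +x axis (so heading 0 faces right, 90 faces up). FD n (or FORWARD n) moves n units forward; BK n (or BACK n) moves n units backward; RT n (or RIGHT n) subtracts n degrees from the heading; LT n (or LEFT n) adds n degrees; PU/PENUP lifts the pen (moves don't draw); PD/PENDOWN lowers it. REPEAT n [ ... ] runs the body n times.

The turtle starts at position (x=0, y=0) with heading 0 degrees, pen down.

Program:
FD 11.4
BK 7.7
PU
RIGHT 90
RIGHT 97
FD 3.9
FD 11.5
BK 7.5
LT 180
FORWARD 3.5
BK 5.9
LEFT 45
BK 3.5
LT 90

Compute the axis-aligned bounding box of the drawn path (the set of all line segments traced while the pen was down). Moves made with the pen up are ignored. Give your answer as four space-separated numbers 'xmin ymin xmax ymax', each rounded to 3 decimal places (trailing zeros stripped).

Executing turtle program step by step:
Start: pos=(0,0), heading=0, pen down
FD 11.4: (0,0) -> (11.4,0) [heading=0, draw]
BK 7.7: (11.4,0) -> (3.7,0) [heading=0, draw]
PU: pen up
RT 90: heading 0 -> 270
RT 97: heading 270 -> 173
FD 3.9: (3.7,0) -> (-0.171,0.475) [heading=173, move]
FD 11.5: (-0.171,0.475) -> (-11.585,1.877) [heading=173, move]
BK 7.5: (-11.585,1.877) -> (-4.141,0.963) [heading=173, move]
LT 180: heading 173 -> 353
FD 3.5: (-4.141,0.963) -> (-0.667,0.536) [heading=353, move]
BK 5.9: (-0.667,0.536) -> (-6.523,1.255) [heading=353, move]
LT 45: heading 353 -> 38
BK 3.5: (-6.523,1.255) -> (-9.281,-0.9) [heading=38, move]
LT 90: heading 38 -> 128
Final: pos=(-9.281,-0.9), heading=128, 2 segment(s) drawn

Segment endpoints: x in {0, 3.7, 11.4}, y in {0}
xmin=0, ymin=0, xmax=11.4, ymax=0

Answer: 0 0 11.4 0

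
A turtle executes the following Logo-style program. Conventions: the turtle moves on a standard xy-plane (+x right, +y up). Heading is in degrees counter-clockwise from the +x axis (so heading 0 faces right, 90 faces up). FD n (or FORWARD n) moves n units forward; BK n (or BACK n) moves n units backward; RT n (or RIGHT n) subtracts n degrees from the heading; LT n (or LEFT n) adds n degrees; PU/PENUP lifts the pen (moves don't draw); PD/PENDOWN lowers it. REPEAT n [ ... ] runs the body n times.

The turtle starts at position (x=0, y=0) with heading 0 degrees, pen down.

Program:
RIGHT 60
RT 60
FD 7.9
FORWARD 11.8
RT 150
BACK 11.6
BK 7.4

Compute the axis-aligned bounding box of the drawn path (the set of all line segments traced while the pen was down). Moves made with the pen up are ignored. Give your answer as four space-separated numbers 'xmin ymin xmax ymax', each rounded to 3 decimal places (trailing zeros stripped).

Answer: -9.85 -36.061 0 0

Derivation:
Executing turtle program step by step:
Start: pos=(0,0), heading=0, pen down
RT 60: heading 0 -> 300
RT 60: heading 300 -> 240
FD 7.9: (0,0) -> (-3.95,-6.842) [heading=240, draw]
FD 11.8: (-3.95,-6.842) -> (-9.85,-17.061) [heading=240, draw]
RT 150: heading 240 -> 90
BK 11.6: (-9.85,-17.061) -> (-9.85,-28.661) [heading=90, draw]
BK 7.4: (-9.85,-28.661) -> (-9.85,-36.061) [heading=90, draw]
Final: pos=(-9.85,-36.061), heading=90, 4 segment(s) drawn

Segment endpoints: x in {-9.85, -9.85, -9.85, -3.95, 0}, y in {-36.061, -28.661, -17.061, -6.842, 0}
xmin=-9.85, ymin=-36.061, xmax=0, ymax=0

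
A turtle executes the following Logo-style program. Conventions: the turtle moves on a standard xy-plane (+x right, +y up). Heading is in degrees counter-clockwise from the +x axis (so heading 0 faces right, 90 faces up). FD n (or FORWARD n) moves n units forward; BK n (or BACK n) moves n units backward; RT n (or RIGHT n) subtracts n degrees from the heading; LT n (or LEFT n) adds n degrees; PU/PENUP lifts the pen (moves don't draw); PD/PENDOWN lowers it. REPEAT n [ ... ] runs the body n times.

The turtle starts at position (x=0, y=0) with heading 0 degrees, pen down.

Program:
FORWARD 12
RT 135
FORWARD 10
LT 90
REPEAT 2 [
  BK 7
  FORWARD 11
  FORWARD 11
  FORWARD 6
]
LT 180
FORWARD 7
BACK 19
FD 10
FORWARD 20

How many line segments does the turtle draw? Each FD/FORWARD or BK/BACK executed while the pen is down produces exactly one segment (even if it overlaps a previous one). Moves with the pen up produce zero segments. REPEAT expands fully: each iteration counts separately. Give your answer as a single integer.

Executing turtle program step by step:
Start: pos=(0,0), heading=0, pen down
FD 12: (0,0) -> (12,0) [heading=0, draw]
RT 135: heading 0 -> 225
FD 10: (12,0) -> (4.929,-7.071) [heading=225, draw]
LT 90: heading 225 -> 315
REPEAT 2 [
  -- iteration 1/2 --
  BK 7: (4.929,-7.071) -> (-0.021,-2.121) [heading=315, draw]
  FD 11: (-0.021,-2.121) -> (7.757,-9.899) [heading=315, draw]
  FD 11: (7.757,-9.899) -> (15.536,-17.678) [heading=315, draw]
  FD 6: (15.536,-17.678) -> (19.778,-21.92) [heading=315, draw]
  -- iteration 2/2 --
  BK 7: (19.778,-21.92) -> (14.828,-16.971) [heading=315, draw]
  FD 11: (14.828,-16.971) -> (22.607,-24.749) [heading=315, draw]
  FD 11: (22.607,-24.749) -> (30.385,-32.527) [heading=315, draw]
  FD 6: (30.385,-32.527) -> (34.627,-36.77) [heading=315, draw]
]
LT 180: heading 315 -> 135
FD 7: (34.627,-36.77) -> (29.678,-31.82) [heading=135, draw]
BK 19: (29.678,-31.82) -> (43.113,-45.255) [heading=135, draw]
FD 10: (43.113,-45.255) -> (36.042,-38.184) [heading=135, draw]
FD 20: (36.042,-38.184) -> (21.899,-24.042) [heading=135, draw]
Final: pos=(21.899,-24.042), heading=135, 14 segment(s) drawn
Segments drawn: 14

Answer: 14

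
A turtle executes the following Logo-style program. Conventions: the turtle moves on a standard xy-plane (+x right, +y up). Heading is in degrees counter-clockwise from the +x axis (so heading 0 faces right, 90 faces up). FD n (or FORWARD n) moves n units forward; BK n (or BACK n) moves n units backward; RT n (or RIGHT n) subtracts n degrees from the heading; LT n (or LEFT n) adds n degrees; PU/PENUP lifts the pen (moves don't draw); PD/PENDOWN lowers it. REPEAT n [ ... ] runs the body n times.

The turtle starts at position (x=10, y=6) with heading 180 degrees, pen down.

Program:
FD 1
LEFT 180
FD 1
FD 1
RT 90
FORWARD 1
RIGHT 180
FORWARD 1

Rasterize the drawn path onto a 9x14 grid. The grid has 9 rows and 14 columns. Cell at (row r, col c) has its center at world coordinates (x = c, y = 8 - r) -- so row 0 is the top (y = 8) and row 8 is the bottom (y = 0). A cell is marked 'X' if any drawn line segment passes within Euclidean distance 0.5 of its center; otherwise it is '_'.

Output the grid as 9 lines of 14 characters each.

Segment 0: (10,6) -> (9,6)
Segment 1: (9,6) -> (10,6)
Segment 2: (10,6) -> (11,6)
Segment 3: (11,6) -> (11,5)
Segment 4: (11,5) -> (11,6)

Answer: ______________
______________
_________XXX__
___________X__
______________
______________
______________
______________
______________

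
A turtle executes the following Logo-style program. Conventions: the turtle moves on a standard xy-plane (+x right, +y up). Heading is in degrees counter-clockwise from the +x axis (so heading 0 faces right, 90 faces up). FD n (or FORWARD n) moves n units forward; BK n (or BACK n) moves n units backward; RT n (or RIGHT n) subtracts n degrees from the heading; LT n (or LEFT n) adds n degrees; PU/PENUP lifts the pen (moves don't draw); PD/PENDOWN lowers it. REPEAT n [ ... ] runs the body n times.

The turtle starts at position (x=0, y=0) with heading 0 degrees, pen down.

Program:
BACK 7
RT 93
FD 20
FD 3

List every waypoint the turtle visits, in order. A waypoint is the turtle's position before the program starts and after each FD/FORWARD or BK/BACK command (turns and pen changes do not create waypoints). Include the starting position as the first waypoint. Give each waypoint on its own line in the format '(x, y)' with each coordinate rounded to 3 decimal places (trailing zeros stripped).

Executing turtle program step by step:
Start: pos=(0,0), heading=0, pen down
BK 7: (0,0) -> (-7,0) [heading=0, draw]
RT 93: heading 0 -> 267
FD 20: (-7,0) -> (-8.047,-19.973) [heading=267, draw]
FD 3: (-8.047,-19.973) -> (-8.204,-22.968) [heading=267, draw]
Final: pos=(-8.204,-22.968), heading=267, 3 segment(s) drawn
Waypoints (4 total):
(0, 0)
(-7, 0)
(-8.047, -19.973)
(-8.204, -22.968)

Answer: (0, 0)
(-7, 0)
(-8.047, -19.973)
(-8.204, -22.968)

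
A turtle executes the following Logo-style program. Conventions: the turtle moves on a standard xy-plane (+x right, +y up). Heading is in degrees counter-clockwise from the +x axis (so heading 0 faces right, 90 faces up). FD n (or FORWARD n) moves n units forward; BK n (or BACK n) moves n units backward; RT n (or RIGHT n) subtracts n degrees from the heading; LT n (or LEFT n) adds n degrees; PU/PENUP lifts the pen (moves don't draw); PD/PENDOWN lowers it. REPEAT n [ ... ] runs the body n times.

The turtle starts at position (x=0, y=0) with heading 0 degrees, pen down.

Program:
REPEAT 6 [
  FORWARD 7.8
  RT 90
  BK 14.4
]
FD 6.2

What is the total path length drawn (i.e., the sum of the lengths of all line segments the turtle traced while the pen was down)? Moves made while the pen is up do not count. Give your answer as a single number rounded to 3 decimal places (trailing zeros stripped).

Executing turtle program step by step:
Start: pos=(0,0), heading=0, pen down
REPEAT 6 [
  -- iteration 1/6 --
  FD 7.8: (0,0) -> (7.8,0) [heading=0, draw]
  RT 90: heading 0 -> 270
  BK 14.4: (7.8,0) -> (7.8,14.4) [heading=270, draw]
  -- iteration 2/6 --
  FD 7.8: (7.8,14.4) -> (7.8,6.6) [heading=270, draw]
  RT 90: heading 270 -> 180
  BK 14.4: (7.8,6.6) -> (22.2,6.6) [heading=180, draw]
  -- iteration 3/6 --
  FD 7.8: (22.2,6.6) -> (14.4,6.6) [heading=180, draw]
  RT 90: heading 180 -> 90
  BK 14.4: (14.4,6.6) -> (14.4,-7.8) [heading=90, draw]
  -- iteration 4/6 --
  FD 7.8: (14.4,-7.8) -> (14.4,0) [heading=90, draw]
  RT 90: heading 90 -> 0
  BK 14.4: (14.4,0) -> (0,0) [heading=0, draw]
  -- iteration 5/6 --
  FD 7.8: (0,0) -> (7.8,0) [heading=0, draw]
  RT 90: heading 0 -> 270
  BK 14.4: (7.8,0) -> (7.8,14.4) [heading=270, draw]
  -- iteration 6/6 --
  FD 7.8: (7.8,14.4) -> (7.8,6.6) [heading=270, draw]
  RT 90: heading 270 -> 180
  BK 14.4: (7.8,6.6) -> (22.2,6.6) [heading=180, draw]
]
FD 6.2: (22.2,6.6) -> (16,6.6) [heading=180, draw]
Final: pos=(16,6.6), heading=180, 13 segment(s) drawn

Segment lengths:
  seg 1: (0,0) -> (7.8,0), length = 7.8
  seg 2: (7.8,0) -> (7.8,14.4), length = 14.4
  seg 3: (7.8,14.4) -> (7.8,6.6), length = 7.8
  seg 4: (7.8,6.6) -> (22.2,6.6), length = 14.4
  seg 5: (22.2,6.6) -> (14.4,6.6), length = 7.8
  seg 6: (14.4,6.6) -> (14.4,-7.8), length = 14.4
  seg 7: (14.4,-7.8) -> (14.4,0), length = 7.8
  seg 8: (14.4,0) -> (0,0), length = 14.4
  seg 9: (0,0) -> (7.8,0), length = 7.8
  seg 10: (7.8,0) -> (7.8,14.4), length = 14.4
  seg 11: (7.8,14.4) -> (7.8,6.6), length = 7.8
  seg 12: (7.8,6.6) -> (22.2,6.6), length = 14.4
  seg 13: (22.2,6.6) -> (16,6.6), length = 6.2
Total = 139.4

Answer: 139.4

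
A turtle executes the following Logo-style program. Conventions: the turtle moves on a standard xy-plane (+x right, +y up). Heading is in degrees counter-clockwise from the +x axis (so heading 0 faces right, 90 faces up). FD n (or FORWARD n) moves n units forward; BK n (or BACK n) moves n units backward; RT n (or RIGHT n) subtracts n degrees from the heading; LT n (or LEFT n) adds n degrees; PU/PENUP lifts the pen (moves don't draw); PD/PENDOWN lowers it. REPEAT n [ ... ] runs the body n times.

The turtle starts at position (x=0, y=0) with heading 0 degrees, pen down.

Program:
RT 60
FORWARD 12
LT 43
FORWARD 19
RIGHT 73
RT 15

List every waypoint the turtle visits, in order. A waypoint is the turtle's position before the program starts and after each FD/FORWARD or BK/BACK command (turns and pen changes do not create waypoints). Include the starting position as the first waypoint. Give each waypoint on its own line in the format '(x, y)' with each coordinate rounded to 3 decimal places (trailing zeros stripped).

Answer: (0, 0)
(6, -10.392)
(24.17, -15.947)

Derivation:
Executing turtle program step by step:
Start: pos=(0,0), heading=0, pen down
RT 60: heading 0 -> 300
FD 12: (0,0) -> (6,-10.392) [heading=300, draw]
LT 43: heading 300 -> 343
FD 19: (6,-10.392) -> (24.17,-15.947) [heading=343, draw]
RT 73: heading 343 -> 270
RT 15: heading 270 -> 255
Final: pos=(24.17,-15.947), heading=255, 2 segment(s) drawn
Waypoints (3 total):
(0, 0)
(6, -10.392)
(24.17, -15.947)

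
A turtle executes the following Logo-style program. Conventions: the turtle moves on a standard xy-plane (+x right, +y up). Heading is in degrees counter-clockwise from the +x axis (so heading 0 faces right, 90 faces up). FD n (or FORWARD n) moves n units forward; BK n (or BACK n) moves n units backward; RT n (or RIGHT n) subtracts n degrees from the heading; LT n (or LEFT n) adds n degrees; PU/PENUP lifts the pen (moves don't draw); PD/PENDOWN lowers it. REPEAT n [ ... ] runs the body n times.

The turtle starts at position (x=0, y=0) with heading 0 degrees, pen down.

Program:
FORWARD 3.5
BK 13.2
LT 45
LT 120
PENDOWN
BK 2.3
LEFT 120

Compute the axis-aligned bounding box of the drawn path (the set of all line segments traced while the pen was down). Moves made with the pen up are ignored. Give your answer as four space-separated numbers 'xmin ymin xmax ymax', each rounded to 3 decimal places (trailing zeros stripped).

Answer: -9.7 -0.595 3.5 0

Derivation:
Executing turtle program step by step:
Start: pos=(0,0), heading=0, pen down
FD 3.5: (0,0) -> (3.5,0) [heading=0, draw]
BK 13.2: (3.5,0) -> (-9.7,0) [heading=0, draw]
LT 45: heading 0 -> 45
LT 120: heading 45 -> 165
PD: pen down
BK 2.3: (-9.7,0) -> (-7.478,-0.595) [heading=165, draw]
LT 120: heading 165 -> 285
Final: pos=(-7.478,-0.595), heading=285, 3 segment(s) drawn

Segment endpoints: x in {-9.7, -7.478, 0, 3.5}, y in {-0.595, 0}
xmin=-9.7, ymin=-0.595, xmax=3.5, ymax=0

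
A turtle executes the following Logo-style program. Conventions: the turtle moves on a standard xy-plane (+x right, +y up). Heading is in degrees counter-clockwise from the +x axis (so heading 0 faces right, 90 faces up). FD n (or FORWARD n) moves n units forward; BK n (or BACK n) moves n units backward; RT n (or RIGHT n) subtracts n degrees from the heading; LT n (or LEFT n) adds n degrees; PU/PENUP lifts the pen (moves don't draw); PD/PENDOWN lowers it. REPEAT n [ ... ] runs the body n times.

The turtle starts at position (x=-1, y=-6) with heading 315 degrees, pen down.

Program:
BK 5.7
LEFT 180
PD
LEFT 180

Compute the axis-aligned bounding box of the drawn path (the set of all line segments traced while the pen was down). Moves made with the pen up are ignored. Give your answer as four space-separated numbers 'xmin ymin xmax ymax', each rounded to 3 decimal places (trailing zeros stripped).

Executing turtle program step by step:
Start: pos=(-1,-6), heading=315, pen down
BK 5.7: (-1,-6) -> (-5.031,-1.969) [heading=315, draw]
LT 180: heading 315 -> 135
PD: pen down
LT 180: heading 135 -> 315
Final: pos=(-5.031,-1.969), heading=315, 1 segment(s) drawn

Segment endpoints: x in {-5.031, -1}, y in {-6, -1.969}
xmin=-5.031, ymin=-6, xmax=-1, ymax=-1.969

Answer: -5.031 -6 -1 -1.969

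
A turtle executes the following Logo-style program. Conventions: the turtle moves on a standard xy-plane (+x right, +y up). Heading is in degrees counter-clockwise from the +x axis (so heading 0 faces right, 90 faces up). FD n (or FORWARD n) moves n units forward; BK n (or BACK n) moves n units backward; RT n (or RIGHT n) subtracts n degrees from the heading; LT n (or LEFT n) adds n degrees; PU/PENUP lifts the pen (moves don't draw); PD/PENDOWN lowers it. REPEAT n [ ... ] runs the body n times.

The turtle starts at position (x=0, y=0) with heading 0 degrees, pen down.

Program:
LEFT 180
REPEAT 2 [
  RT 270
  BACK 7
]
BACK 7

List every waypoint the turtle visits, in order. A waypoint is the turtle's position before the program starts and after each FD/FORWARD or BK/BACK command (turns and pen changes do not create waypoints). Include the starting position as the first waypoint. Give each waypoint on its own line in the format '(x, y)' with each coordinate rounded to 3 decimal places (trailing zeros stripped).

Answer: (0, 0)
(0, 7)
(-7, 7)
(-14, 7)

Derivation:
Executing turtle program step by step:
Start: pos=(0,0), heading=0, pen down
LT 180: heading 0 -> 180
REPEAT 2 [
  -- iteration 1/2 --
  RT 270: heading 180 -> 270
  BK 7: (0,0) -> (0,7) [heading=270, draw]
  -- iteration 2/2 --
  RT 270: heading 270 -> 0
  BK 7: (0,7) -> (-7,7) [heading=0, draw]
]
BK 7: (-7,7) -> (-14,7) [heading=0, draw]
Final: pos=(-14,7), heading=0, 3 segment(s) drawn
Waypoints (4 total):
(0, 0)
(0, 7)
(-7, 7)
(-14, 7)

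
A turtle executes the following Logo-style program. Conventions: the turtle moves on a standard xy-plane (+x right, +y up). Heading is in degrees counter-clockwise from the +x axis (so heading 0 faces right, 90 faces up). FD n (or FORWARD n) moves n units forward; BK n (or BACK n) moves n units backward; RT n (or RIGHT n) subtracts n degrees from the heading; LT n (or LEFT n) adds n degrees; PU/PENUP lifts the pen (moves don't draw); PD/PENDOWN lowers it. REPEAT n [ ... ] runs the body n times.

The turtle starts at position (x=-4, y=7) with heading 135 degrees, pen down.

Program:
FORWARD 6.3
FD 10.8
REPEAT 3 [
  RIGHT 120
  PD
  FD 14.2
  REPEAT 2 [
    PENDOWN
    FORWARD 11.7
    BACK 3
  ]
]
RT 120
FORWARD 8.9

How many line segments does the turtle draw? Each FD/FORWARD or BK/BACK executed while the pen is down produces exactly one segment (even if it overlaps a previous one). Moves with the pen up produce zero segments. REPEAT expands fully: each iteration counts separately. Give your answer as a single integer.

Executing turtle program step by step:
Start: pos=(-4,7), heading=135, pen down
FD 6.3: (-4,7) -> (-8.455,11.455) [heading=135, draw]
FD 10.8: (-8.455,11.455) -> (-16.092,19.092) [heading=135, draw]
REPEAT 3 [
  -- iteration 1/3 --
  RT 120: heading 135 -> 15
  PD: pen down
  FD 14.2: (-16.092,19.092) -> (-2.375,22.767) [heading=15, draw]
  REPEAT 2 [
    -- iteration 1/2 --
    PD: pen down
    FD 11.7: (-2.375,22.767) -> (8.926,25.795) [heading=15, draw]
    BK 3: (8.926,25.795) -> (6.028,25.018) [heading=15, draw]
    -- iteration 2/2 --
    PD: pen down
    FD 11.7: (6.028,25.018) -> (17.33,28.047) [heading=15, draw]
    BK 3: (17.33,28.047) -> (14.432,27.27) [heading=15, draw]
  ]
  -- iteration 2/3 --
  RT 120: heading 15 -> 255
  PD: pen down
  FD 14.2: (14.432,27.27) -> (10.756,13.554) [heading=255, draw]
  REPEAT 2 [
    -- iteration 1/2 --
    PD: pen down
    FD 11.7: (10.756,13.554) -> (7.728,2.253) [heading=255, draw]
    BK 3: (7.728,2.253) -> (8.505,5.151) [heading=255, draw]
    -- iteration 2/2 --
    PD: pen down
    FD 11.7: (8.505,5.151) -> (5.477,-6.151) [heading=255, draw]
    BK 3: (5.477,-6.151) -> (6.253,-3.253) [heading=255, draw]
  ]
  -- iteration 3/3 --
  RT 120: heading 255 -> 135
  PD: pen down
  FD 14.2: (6.253,-3.253) -> (-3.788,6.788) [heading=135, draw]
  REPEAT 2 [
    -- iteration 1/2 --
    PD: pen down
    FD 11.7: (-3.788,6.788) -> (-12.061,15.061) [heading=135, draw]
    BK 3: (-12.061,15.061) -> (-9.94,12.94) [heading=135, draw]
    -- iteration 2/2 --
    PD: pen down
    FD 11.7: (-9.94,12.94) -> (-18.213,21.213) [heading=135, draw]
    BK 3: (-18.213,21.213) -> (-16.092,19.092) [heading=135, draw]
  ]
]
RT 120: heading 135 -> 15
FD 8.9: (-16.092,19.092) -> (-7.495,21.395) [heading=15, draw]
Final: pos=(-7.495,21.395), heading=15, 18 segment(s) drawn
Segments drawn: 18

Answer: 18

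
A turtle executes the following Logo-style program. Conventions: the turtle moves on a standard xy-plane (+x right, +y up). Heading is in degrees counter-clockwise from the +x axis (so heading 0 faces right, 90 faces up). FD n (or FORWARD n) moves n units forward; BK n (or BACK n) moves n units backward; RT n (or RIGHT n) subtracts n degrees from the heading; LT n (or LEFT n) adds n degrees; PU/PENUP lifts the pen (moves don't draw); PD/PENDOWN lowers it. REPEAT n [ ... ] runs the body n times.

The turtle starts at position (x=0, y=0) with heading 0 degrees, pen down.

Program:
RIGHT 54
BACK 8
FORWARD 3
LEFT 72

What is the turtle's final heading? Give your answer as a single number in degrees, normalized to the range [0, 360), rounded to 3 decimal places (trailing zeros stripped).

Answer: 18

Derivation:
Executing turtle program step by step:
Start: pos=(0,0), heading=0, pen down
RT 54: heading 0 -> 306
BK 8: (0,0) -> (-4.702,6.472) [heading=306, draw]
FD 3: (-4.702,6.472) -> (-2.939,4.045) [heading=306, draw]
LT 72: heading 306 -> 18
Final: pos=(-2.939,4.045), heading=18, 2 segment(s) drawn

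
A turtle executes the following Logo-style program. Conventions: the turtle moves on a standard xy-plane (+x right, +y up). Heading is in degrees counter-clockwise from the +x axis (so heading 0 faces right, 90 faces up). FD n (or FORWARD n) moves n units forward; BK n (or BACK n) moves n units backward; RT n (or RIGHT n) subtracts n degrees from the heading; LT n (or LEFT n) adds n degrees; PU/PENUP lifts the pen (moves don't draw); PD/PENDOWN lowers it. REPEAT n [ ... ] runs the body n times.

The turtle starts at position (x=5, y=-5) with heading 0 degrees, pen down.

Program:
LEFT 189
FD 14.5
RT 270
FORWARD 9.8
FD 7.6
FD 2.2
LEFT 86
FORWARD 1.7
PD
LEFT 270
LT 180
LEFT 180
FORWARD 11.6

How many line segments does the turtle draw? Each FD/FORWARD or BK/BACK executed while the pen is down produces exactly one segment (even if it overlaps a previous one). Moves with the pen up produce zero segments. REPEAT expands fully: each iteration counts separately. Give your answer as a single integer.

Executing turtle program step by step:
Start: pos=(5,-5), heading=0, pen down
LT 189: heading 0 -> 189
FD 14.5: (5,-5) -> (-9.321,-7.268) [heading=189, draw]
RT 270: heading 189 -> 279
FD 9.8: (-9.321,-7.268) -> (-7.788,-16.948) [heading=279, draw]
FD 7.6: (-7.788,-16.948) -> (-6.6,-24.454) [heading=279, draw]
FD 2.2: (-6.6,-24.454) -> (-6.255,-26.627) [heading=279, draw]
LT 86: heading 279 -> 5
FD 1.7: (-6.255,-26.627) -> (-4.562,-26.479) [heading=5, draw]
PD: pen down
LT 270: heading 5 -> 275
LT 180: heading 275 -> 95
LT 180: heading 95 -> 275
FD 11.6: (-4.562,-26.479) -> (-3.551,-38.035) [heading=275, draw]
Final: pos=(-3.551,-38.035), heading=275, 6 segment(s) drawn
Segments drawn: 6

Answer: 6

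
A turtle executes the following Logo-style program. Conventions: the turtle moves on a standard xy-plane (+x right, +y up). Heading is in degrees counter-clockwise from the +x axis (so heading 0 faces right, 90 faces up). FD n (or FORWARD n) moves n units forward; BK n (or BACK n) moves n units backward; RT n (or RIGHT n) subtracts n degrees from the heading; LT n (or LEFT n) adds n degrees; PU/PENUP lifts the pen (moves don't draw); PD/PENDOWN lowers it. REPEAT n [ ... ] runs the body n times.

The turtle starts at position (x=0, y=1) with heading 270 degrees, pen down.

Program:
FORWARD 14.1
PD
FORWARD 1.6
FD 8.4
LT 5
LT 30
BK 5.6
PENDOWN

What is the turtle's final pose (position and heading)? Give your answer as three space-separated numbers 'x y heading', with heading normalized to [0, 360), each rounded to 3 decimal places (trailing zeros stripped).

Answer: -3.212 -18.513 305

Derivation:
Executing turtle program step by step:
Start: pos=(0,1), heading=270, pen down
FD 14.1: (0,1) -> (0,-13.1) [heading=270, draw]
PD: pen down
FD 1.6: (0,-13.1) -> (0,-14.7) [heading=270, draw]
FD 8.4: (0,-14.7) -> (0,-23.1) [heading=270, draw]
LT 5: heading 270 -> 275
LT 30: heading 275 -> 305
BK 5.6: (0,-23.1) -> (-3.212,-18.513) [heading=305, draw]
PD: pen down
Final: pos=(-3.212,-18.513), heading=305, 4 segment(s) drawn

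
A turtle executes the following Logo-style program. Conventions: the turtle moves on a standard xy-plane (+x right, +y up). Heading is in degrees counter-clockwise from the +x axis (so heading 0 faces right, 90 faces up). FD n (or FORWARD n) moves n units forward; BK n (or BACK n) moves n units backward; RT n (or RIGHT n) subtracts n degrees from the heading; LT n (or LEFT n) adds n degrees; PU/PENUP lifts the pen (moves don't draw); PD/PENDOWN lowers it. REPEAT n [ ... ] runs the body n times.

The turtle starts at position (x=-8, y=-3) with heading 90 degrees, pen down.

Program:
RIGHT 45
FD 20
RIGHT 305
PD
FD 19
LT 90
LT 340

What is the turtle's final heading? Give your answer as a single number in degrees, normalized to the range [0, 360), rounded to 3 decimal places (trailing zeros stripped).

Executing turtle program step by step:
Start: pos=(-8,-3), heading=90, pen down
RT 45: heading 90 -> 45
FD 20: (-8,-3) -> (6.142,11.142) [heading=45, draw]
RT 305: heading 45 -> 100
PD: pen down
FD 19: (6.142,11.142) -> (2.843,29.853) [heading=100, draw]
LT 90: heading 100 -> 190
LT 340: heading 190 -> 170
Final: pos=(2.843,29.853), heading=170, 2 segment(s) drawn

Answer: 170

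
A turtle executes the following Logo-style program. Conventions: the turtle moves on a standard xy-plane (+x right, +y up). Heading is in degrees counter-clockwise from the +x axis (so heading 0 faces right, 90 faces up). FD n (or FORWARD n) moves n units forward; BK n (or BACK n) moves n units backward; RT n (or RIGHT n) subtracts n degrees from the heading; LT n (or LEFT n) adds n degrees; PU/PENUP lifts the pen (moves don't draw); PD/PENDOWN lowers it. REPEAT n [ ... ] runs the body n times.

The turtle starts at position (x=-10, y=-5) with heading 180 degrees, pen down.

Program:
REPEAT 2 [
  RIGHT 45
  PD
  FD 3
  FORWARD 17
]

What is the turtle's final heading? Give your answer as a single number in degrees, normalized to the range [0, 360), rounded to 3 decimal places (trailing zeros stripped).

Answer: 90

Derivation:
Executing turtle program step by step:
Start: pos=(-10,-5), heading=180, pen down
REPEAT 2 [
  -- iteration 1/2 --
  RT 45: heading 180 -> 135
  PD: pen down
  FD 3: (-10,-5) -> (-12.121,-2.879) [heading=135, draw]
  FD 17: (-12.121,-2.879) -> (-24.142,9.142) [heading=135, draw]
  -- iteration 2/2 --
  RT 45: heading 135 -> 90
  PD: pen down
  FD 3: (-24.142,9.142) -> (-24.142,12.142) [heading=90, draw]
  FD 17: (-24.142,12.142) -> (-24.142,29.142) [heading=90, draw]
]
Final: pos=(-24.142,29.142), heading=90, 4 segment(s) drawn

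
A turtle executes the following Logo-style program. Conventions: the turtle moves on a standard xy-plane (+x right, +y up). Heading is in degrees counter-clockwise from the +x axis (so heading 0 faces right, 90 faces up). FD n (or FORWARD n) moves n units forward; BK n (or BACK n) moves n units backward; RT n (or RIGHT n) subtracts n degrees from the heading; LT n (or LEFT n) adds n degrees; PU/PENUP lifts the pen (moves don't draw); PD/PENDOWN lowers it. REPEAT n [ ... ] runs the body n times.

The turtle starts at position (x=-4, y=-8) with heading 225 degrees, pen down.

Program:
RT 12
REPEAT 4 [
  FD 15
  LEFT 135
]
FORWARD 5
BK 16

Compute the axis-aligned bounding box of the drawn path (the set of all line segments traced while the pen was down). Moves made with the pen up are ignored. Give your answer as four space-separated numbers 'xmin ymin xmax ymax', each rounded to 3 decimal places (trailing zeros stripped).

Executing turtle program step by step:
Start: pos=(-4,-8), heading=225, pen down
RT 12: heading 225 -> 213
REPEAT 4 [
  -- iteration 1/4 --
  FD 15: (-4,-8) -> (-16.58,-16.17) [heading=213, draw]
  LT 135: heading 213 -> 348
  -- iteration 2/4 --
  FD 15: (-16.58,-16.17) -> (-1.908,-19.288) [heading=348, draw]
  LT 135: heading 348 -> 123
  -- iteration 3/4 --
  FD 15: (-1.908,-19.288) -> (-10.077,-6.708) [heading=123, draw]
  LT 135: heading 123 -> 258
  -- iteration 4/4 --
  FD 15: (-10.077,-6.708) -> (-13.196,-21.38) [heading=258, draw]
  LT 135: heading 258 -> 33
]
FD 5: (-13.196,-21.38) -> (-9.003,-18.657) [heading=33, draw]
BK 16: (-9.003,-18.657) -> (-22.421,-27.371) [heading=33, draw]
Final: pos=(-22.421,-27.371), heading=33, 6 segment(s) drawn

Segment endpoints: x in {-22.421, -16.58, -13.196, -10.077, -9.003, -4, -1.908}, y in {-27.371, -21.38, -19.288, -18.657, -16.17, -8, -6.708}
xmin=-22.421, ymin=-27.371, xmax=-1.908, ymax=-6.708

Answer: -22.421 -27.371 -1.908 -6.708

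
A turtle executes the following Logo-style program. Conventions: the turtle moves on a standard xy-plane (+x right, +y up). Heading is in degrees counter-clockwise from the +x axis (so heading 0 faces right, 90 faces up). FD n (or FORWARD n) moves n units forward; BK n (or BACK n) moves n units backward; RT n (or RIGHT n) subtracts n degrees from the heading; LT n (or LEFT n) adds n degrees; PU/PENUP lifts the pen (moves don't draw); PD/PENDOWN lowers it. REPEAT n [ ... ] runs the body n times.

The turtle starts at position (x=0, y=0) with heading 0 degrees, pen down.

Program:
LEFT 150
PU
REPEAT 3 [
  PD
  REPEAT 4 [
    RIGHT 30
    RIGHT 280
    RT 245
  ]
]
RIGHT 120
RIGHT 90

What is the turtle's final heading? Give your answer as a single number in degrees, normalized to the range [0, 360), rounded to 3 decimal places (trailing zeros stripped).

Answer: 120

Derivation:
Executing turtle program step by step:
Start: pos=(0,0), heading=0, pen down
LT 150: heading 0 -> 150
PU: pen up
REPEAT 3 [
  -- iteration 1/3 --
  PD: pen down
  REPEAT 4 [
    -- iteration 1/4 --
    RT 30: heading 150 -> 120
    RT 280: heading 120 -> 200
    RT 245: heading 200 -> 315
    -- iteration 2/4 --
    RT 30: heading 315 -> 285
    RT 280: heading 285 -> 5
    RT 245: heading 5 -> 120
    -- iteration 3/4 --
    RT 30: heading 120 -> 90
    RT 280: heading 90 -> 170
    RT 245: heading 170 -> 285
    -- iteration 4/4 --
    RT 30: heading 285 -> 255
    RT 280: heading 255 -> 335
    RT 245: heading 335 -> 90
  ]
  -- iteration 2/3 --
  PD: pen down
  REPEAT 4 [
    -- iteration 1/4 --
    RT 30: heading 90 -> 60
    RT 280: heading 60 -> 140
    RT 245: heading 140 -> 255
    -- iteration 2/4 --
    RT 30: heading 255 -> 225
    RT 280: heading 225 -> 305
    RT 245: heading 305 -> 60
    -- iteration 3/4 --
    RT 30: heading 60 -> 30
    RT 280: heading 30 -> 110
    RT 245: heading 110 -> 225
    -- iteration 4/4 --
    RT 30: heading 225 -> 195
    RT 280: heading 195 -> 275
    RT 245: heading 275 -> 30
  ]
  -- iteration 3/3 --
  PD: pen down
  REPEAT 4 [
    -- iteration 1/4 --
    RT 30: heading 30 -> 0
    RT 280: heading 0 -> 80
    RT 245: heading 80 -> 195
    -- iteration 2/4 --
    RT 30: heading 195 -> 165
    RT 280: heading 165 -> 245
    RT 245: heading 245 -> 0
    -- iteration 3/4 --
    RT 30: heading 0 -> 330
    RT 280: heading 330 -> 50
    RT 245: heading 50 -> 165
    -- iteration 4/4 --
    RT 30: heading 165 -> 135
    RT 280: heading 135 -> 215
    RT 245: heading 215 -> 330
  ]
]
RT 120: heading 330 -> 210
RT 90: heading 210 -> 120
Final: pos=(0,0), heading=120, 0 segment(s) drawn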